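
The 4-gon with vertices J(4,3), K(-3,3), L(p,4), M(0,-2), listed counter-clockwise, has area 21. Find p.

The doubled signed area Σ (x_i y_{i+1} − x_{i+1} y_i) is linear in p.
With p=0 it equals 17; the coefficient of p is -5 (from the two edges through L).
So -5·p + 17 = 2·21 = 42 ⇒ p = -5.

-5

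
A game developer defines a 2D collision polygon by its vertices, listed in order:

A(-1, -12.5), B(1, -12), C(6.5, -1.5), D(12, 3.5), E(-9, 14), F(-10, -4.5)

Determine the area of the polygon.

321.125

Apply Gauss's area formula: 2A = Σ (x_i·y_{i+1} − x_{i+1}·y_i), indices taken mod 6.
Σ = (24.5) + (76.5) + (40.75) + (199.5) + (180.5) + (120.5) = 642.25
Area = |Σ|/2 = 321.125.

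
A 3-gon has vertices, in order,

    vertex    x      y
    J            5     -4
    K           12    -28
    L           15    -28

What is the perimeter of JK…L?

|JK| = √((7)² + (-24)²) = √625 = 25
|KL| = √((3)² + (0)²) = √9 = 3
|LJ| = √((-10)² + (24)²) = √676 = 26
Perimeter = 25 + 3 + 26 = 54.

54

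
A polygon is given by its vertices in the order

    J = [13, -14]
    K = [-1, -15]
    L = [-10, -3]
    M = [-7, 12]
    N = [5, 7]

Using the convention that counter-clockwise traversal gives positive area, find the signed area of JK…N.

J→K: (13)(-15) − (-1)(-14) = -209
K→L: (-1)(-3) − (-10)(-15) = -147
L→M: (-10)(12) − (-7)(-3) = -141
M→N: (-7)(7) − (5)(12) = -109
N→J: (5)(-14) − (13)(7) = -161
Σ = -767
Signed area = Σ/2 = -383.5 (negative ⇒ clockwise traversal).

-383.5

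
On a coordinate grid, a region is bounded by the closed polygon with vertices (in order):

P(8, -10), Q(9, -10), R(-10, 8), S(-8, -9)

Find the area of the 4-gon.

Apply the shoelace (surveyor's) formula: 2A = Σ (x_i·y_{i+1} − x_{i+1}·y_i), indices taken mod 4.
Cross-terms: 10, -28, 154, 152  ⇒  Σ = 288
Area = |Σ|/2 = 144.

144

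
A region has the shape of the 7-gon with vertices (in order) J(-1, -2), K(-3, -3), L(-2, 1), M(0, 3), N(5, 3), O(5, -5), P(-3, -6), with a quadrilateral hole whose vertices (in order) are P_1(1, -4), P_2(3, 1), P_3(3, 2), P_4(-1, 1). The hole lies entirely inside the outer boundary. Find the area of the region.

Outer boundary:
Σ = (-3) + (-9) + (-6) + (-15) + (-40) + (-45) + (0) = -118
Area = |Σ|/2 = 59.
Hole:
Apply the shoelace (surveyor's) formula: 2A = Σ (x_i·y_{i+1} − x_{i+1}·y_i), indices taken mod 4.
Σ = (13) + (3) + (5) + (3) = 24
Area = |Σ|/2 = 12.
Net area = 59 − 12 = 47.

47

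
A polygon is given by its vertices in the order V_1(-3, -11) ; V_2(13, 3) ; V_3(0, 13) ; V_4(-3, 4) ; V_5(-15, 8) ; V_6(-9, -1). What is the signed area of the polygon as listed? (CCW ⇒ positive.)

Cross-terms: 134, 169, 39, 36, 87, 96  ⇒  Σ = 561
Signed area = Σ/2 = 280.5 (positive ⇒ counter-clockwise traversal).

280.5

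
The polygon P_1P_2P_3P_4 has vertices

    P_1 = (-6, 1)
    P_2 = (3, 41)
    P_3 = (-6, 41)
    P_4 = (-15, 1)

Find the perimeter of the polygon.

100

|P_1P_2| = √((9)² + (40)²) = √1681 = 41
|P_2P_3| = √((-9)² + (0)²) = √81 = 9
|P_3P_4| = √((-9)² + (-40)²) = √1681 = 41
|P_4P_1| = √((9)² + (0)²) = √81 = 9
Perimeter = 41 + 9 + 41 + 9 = 100.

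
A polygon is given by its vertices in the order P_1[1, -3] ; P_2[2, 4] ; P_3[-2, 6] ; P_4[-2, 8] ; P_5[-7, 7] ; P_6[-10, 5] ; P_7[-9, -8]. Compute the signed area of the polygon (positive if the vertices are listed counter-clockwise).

Apply Gauss's area formula: 2A = Σ (x_i·y_{i+1} − x_{i+1}·y_i), indices taken mod 7.
Cross-terms: 10, 20, -4, 42, 35, 125, 35  ⇒  Σ = 263
Signed area = Σ/2 = 131.5 (positive ⇒ counter-clockwise traversal).

131.5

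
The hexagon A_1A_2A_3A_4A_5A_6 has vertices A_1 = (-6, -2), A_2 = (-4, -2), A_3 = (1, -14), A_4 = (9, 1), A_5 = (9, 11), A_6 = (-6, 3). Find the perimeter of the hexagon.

|A_1A_2| = √((2)² + (0)²) = √4 = 2
|A_2A_3| = √((5)² + (-12)²) = √169 = 13
|A_3A_4| = √((8)² + (15)²) = √289 = 17
|A_4A_5| = √((0)² + (10)²) = √100 = 10
|A_5A_6| = √((-15)² + (-8)²) = √289 = 17
|A_6A_1| = √((0)² + (-5)²) = √25 = 5
Perimeter = 2 + 13 + 17 + 10 + 17 + 5 = 64.

64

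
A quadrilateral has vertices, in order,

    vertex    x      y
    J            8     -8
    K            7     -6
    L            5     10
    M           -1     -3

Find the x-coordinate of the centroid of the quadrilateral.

508/135

Apply the surveyor's formula. First the cross-terms c_i = x_i·y_{i+1} − x_{i+1}·y_i:
  8, 100, -5, 32  ⇒  2A = 135, A = 67.5.
Then Σ (x_i + x_{i+1})·c_i = 1524, so x̄ = 1524 / (6·67.5) = 508/135.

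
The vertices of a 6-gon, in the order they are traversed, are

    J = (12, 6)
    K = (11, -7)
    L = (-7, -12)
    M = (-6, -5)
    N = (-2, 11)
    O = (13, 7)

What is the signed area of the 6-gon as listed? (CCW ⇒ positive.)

Apply the shoelace (surveyor's) formula: 2A = Σ (x_i·y_{i+1} − x_{i+1}·y_i), indices taken mod 6.
J→K: (12)(-7) − (11)(6) = -150
K→L: (11)(-12) − (-7)(-7) = -181
L→M: (-7)(-5) − (-6)(-12) = -37
M→N: (-6)(11) − (-2)(-5) = -76
N→O: (-2)(7) − (13)(11) = -157
O→J: (13)(6) − (12)(7) = -6
Σ = -607
Signed area = Σ/2 = -303.5 (negative ⇒ clockwise traversal).

-303.5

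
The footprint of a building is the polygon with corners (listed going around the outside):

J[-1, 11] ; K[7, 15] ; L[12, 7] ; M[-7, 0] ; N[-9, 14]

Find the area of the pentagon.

Apply Gauss's area formula: 2A = Σ (x_i·y_{i+1} − x_{i+1}·y_i), indices taken mod 5.
Σ = (-92) + (-131) + (49) + (-98) + (-85) = -357
Area = |Σ|/2 = 178.5.

178.5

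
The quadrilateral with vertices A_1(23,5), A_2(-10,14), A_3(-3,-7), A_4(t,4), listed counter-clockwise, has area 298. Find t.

The doubled signed area Σ (x_i y_{i+1} − x_{i+1} y_i) is linear in t.
With t=0 it equals 380; the coefficient of t is 12 (from the two edges through A_4).
So 12·t + 380 = 2·298 = 596 ⇒ t = 18.

18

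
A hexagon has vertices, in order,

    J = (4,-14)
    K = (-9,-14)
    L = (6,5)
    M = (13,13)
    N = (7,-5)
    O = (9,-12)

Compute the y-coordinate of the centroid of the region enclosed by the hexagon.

Apply Gauss's area formula. First the cross-terms c_i = x_i·y_{i+1} − x_{i+1}·y_i:
  -182, 39, 13, -156, -39, -78  ⇒  2A = -403, A = -201.5.
Then Σ (y_i + y_{i+1})·c_i = 6422, so ȳ = 6422 / (6·(-201.5)) = -494/93.

-494/93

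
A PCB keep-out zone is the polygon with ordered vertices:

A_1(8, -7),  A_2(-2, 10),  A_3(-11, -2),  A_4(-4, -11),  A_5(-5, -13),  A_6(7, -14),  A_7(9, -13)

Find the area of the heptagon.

263.5

Σ = (66) + (114) + (113) + (-3) + (161) + (35) + (41) = 527
Area = |Σ|/2 = 263.5.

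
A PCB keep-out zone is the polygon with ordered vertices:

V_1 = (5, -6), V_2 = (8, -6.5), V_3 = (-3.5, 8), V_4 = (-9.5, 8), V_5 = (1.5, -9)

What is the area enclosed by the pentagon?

Σ = (15.5) + (41.25) + (48) + (73.5) + (36) = 214.25
Area = |Σ|/2 = 107.125.

107.125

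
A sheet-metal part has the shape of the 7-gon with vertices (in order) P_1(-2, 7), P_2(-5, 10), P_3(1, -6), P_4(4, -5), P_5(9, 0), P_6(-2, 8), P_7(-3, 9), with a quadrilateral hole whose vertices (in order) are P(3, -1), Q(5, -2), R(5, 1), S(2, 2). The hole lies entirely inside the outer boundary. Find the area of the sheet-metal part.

80

Outer boundary:
Apply Gauss's area formula: 2A = Σ (x_i·y_{i+1} − x_{i+1}·y_i), indices taken mod 7.
Cross-terms: 15, 20, 19, 45, 72, 6, -3  ⇒  Σ = 174
Area = |Σ|/2 = 87.
Hole:
Cross-terms: -1, 15, 8, -8  ⇒  Σ = 14
Area = |Σ|/2 = 7.
Net area = 87 − 7 = 80.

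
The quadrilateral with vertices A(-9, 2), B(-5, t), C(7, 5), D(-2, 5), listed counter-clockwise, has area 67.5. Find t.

-4

Write out the shoelace sum; only the two edges meeting at B involve t:
2·Area = [((-9)·t − (-5)·2) + ((-5)·5 − 7·t)] + 86
       = -16·t + 71 = 135
⇒ t = -4.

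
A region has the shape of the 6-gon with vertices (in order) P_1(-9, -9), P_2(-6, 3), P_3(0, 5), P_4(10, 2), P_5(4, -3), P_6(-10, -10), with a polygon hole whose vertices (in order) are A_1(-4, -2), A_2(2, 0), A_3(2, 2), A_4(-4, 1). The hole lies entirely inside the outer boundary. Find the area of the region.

Outer boundary:
Apply the shoelace formula: 2A = Σ (x_i·y_{i+1} − x_{i+1}·y_i), indices taken mod 6.
Σ = (-81) + (-30) + (-50) + (-38) + (-70) + (0) = -269
Area = |Σ|/2 = 134.5.
Hole:
A_1→A_2: (-4)(0) − (2)(-2) = 4
A_2→A_3: (2)(2) − (2)(0) = 4
A_3→A_4: (2)(1) − (-4)(2) = 10
A_4→A_1: (-4)(-2) − (-4)(1) = 12
Σ = 30
Area = |Σ|/2 = 15.
Net area = 134.5 − 15 = 119.5.

119.5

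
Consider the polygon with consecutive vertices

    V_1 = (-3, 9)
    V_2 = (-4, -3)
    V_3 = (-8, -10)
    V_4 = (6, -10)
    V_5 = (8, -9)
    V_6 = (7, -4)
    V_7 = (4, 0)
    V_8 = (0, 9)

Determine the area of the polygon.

168.5

Apply the shoelace formula: 2A = Σ (x_i·y_{i+1} − x_{i+1}·y_i), indices taken mod 8.
Σ = (45) + (16) + (140) + (26) + (31) + (16) + (36) + (27) = 337
Area = |Σ|/2 = 168.5.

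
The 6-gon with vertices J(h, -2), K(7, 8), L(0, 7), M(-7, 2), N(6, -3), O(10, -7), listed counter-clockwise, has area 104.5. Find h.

The doubled signed area Σ (x_i y_{i+1} − x_{i+1} y_i) is linear in h.
With h=0 it equals 89; the coefficient of h is 15 (from the two edges through J).
So 15·h + 89 = 2·104.5 = 209 ⇒ h = 8.

8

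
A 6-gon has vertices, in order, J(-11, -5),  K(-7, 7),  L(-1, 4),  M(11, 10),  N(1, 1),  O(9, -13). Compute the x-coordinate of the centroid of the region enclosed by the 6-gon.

Apply the shoelace (surveyor's) formula. First the cross-terms c_i = x_i·y_{i+1} − x_{i+1}·y_i:
  -112, -21, -54, 1, -22, -188  ⇒  2A = -396, A = -198.
Then Σ (x_i + x_{i+1})·c_i = 1812, so x̄ = 1812 / (6·(-198)) = -151/99.

-151/99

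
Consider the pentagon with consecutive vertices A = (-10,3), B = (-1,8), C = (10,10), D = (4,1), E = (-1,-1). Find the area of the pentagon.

Cross-terms: -77, -90, -30, -3, -13  ⇒  Σ = -213
Area = |Σ|/2 = 106.5.

106.5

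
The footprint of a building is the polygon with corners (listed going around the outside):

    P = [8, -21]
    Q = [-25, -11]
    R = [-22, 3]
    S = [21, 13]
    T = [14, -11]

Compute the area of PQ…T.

949

Cross-terms: -613, -317, -349, -413, -206  ⇒  Σ = -1898
Area = |Σ|/2 = 949.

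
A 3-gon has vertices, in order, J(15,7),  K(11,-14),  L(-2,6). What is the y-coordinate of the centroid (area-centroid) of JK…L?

-1/3

Apply Gauss's area formula. First the cross-terms c_i = x_i·y_{i+1} − x_{i+1}·y_i:
  -287, 38, -104  ⇒  2A = -353, A = -176.5.
Then Σ (y_i + y_{i+1})·c_i = 353, so ȳ = 353 / (6·(-176.5)) = -1/3.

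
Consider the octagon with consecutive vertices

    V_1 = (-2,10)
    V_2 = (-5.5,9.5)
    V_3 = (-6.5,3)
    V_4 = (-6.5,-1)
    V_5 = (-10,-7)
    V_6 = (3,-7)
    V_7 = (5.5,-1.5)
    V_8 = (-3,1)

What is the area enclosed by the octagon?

120.375

Σ = (36) + (45.25) + (26) + (35.5) + (91) + (34) + (1) + (-28) = 240.75
Area = |Σ|/2 = 120.375.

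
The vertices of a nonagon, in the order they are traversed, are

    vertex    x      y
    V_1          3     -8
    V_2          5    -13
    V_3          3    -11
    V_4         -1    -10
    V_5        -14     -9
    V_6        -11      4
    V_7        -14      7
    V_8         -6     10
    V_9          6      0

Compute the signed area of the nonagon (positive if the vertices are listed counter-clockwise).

-284.5

Apply Gauss's area formula: 2A = Σ (x_i·y_{i+1} − x_{i+1}·y_i), indices taken mod 9.
Cross-terms: 1, -16, -41, -131, -155, -21, -98, -60, -48  ⇒  Σ = -569
Signed area = Σ/2 = -284.5 (negative ⇒ clockwise traversal).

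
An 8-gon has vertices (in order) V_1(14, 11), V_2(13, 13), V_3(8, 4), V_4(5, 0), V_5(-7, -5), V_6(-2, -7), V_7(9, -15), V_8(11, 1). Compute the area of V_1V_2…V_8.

V_1→V_2: (14)(13) − (13)(11) = 39
V_2→V_3: (13)(4) − (8)(13) = -52
V_3→V_4: (8)(0) − (5)(4) = -20
V_4→V_5: (5)(-5) − (-7)(0) = -25
V_5→V_6: (-7)(-7) − (-2)(-5) = 39
V_6→V_7: (-2)(-15) − (9)(-7) = 93
V_7→V_8: (9)(1) − (11)(-15) = 174
V_8→V_1: (11)(11) − (14)(1) = 107
Σ = 355
Area = |Σ|/2 = 177.5.

177.5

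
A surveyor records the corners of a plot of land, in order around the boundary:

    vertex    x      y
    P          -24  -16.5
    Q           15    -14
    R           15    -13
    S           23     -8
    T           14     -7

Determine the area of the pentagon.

Apply Gauss's area formula: 2A = Σ (x_i·y_{i+1} − x_{i+1}·y_i), indices taken mod 5.
Cross-terms: 583.5, 15, 179, -49, -399  ⇒  Σ = 329.5
Area = |Σ|/2 = 164.75.

164.75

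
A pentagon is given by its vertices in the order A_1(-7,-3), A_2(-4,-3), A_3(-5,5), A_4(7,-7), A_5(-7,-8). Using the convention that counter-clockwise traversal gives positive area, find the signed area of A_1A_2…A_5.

Σ = (9) + (-35) + (0) + (-105) + (-35) = -166
Signed area = Σ/2 = -83 (negative ⇒ clockwise traversal).

-83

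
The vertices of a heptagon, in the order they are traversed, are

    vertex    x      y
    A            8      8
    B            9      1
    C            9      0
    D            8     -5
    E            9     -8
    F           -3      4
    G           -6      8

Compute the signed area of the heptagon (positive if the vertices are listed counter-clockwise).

Apply the shoelace (surveyor's) formula: 2A = Σ (x_i·y_{i+1} − x_{i+1}·y_i), indices taken mod 7.
Cross-terms: -64, -9, -45, -19, 12, 0, -112  ⇒  Σ = -237
Signed area = Σ/2 = -118.5 (negative ⇒ clockwise traversal).

-118.5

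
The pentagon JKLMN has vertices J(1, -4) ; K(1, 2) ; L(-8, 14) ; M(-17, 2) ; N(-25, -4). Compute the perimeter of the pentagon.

|JK| = √((0)² + (6)²) = √36 = 6
|KL| = √((-9)² + (12)²) = √225 = 15
|LM| = √((-9)² + (-12)²) = √225 = 15
|MN| = √((-8)² + (-6)²) = √100 = 10
|NJ| = √((26)² + (0)²) = √676 = 26
Perimeter = 6 + 15 + 15 + 10 + 26 = 72.

72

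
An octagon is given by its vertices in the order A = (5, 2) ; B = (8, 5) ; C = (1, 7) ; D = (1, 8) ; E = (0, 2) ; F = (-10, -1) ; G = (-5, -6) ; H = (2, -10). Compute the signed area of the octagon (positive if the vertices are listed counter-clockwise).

127

Apply Gauss's area formula: 2A = Σ (x_i·y_{i+1} − x_{i+1}·y_i), indices taken mod 8.
A→B: (5)(5) − (8)(2) = 9
B→C: (8)(7) − (1)(5) = 51
C→D: (1)(8) − (1)(7) = 1
D→E: (1)(2) − (0)(8) = 2
E→F: (0)(-1) − (-10)(2) = 20
F→G: (-10)(-6) − (-5)(-1) = 55
G→H: (-5)(-10) − (2)(-6) = 62
H→A: (2)(2) − (5)(-10) = 54
Σ = 254
Signed area = Σ/2 = 127 (positive ⇒ counter-clockwise traversal).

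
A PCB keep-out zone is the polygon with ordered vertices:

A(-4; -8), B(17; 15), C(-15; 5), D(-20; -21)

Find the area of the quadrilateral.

Σ = (76) + (310) + (415) + (76) = 877
Area = |Σ|/2 = 438.5.

438.5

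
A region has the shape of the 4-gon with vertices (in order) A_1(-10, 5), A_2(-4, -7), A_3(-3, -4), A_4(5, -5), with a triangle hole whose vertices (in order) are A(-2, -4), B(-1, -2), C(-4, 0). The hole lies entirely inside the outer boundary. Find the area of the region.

Outer boundary:
Apply the surveyor's formula: 2A = Σ (x_i·y_{i+1} − x_{i+1}·y_i), indices taken mod 4.
Σ = (90) + (-5) + (35) + (-25) = 95
Area = |Σ|/2 = 47.5.
Hole:
Apply the shoelace (surveyor's) formula: 2A = Σ (x_i·y_{i+1} − x_{i+1}·y_i), indices taken mod 3.
Cross-terms: 0, -8, 16  ⇒  Σ = 8
Area = |Σ|/2 = 4.
Net area = 47.5 − 4 = 43.5.

43.5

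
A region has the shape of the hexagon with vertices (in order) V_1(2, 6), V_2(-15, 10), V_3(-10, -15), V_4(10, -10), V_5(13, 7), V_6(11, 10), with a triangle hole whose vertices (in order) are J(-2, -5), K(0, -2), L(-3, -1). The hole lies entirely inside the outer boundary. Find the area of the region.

486.5

Outer boundary:
Apply the shoelace formula: 2A = Σ (x_i·y_{i+1} − x_{i+1}·y_i), indices taken mod 6.
Σ = (110) + (325) + (250) + (200) + (53) + (46) = 984
Area = |Σ|/2 = 492.
Hole:
Cross-terms: 4, -6, 13  ⇒  Σ = 11
Area = |Σ|/2 = 5.5.
Net area = 492 − 5.5 = 486.5.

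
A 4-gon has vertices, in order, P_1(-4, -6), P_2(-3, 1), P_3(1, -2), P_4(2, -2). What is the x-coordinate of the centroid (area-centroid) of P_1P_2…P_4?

Apply Gauss's area formula. First the cross-terms c_i = x_i·y_{i+1} − x_{i+1}·y_i:
  -22, 5, 2, -20  ⇒  2A = -35, A = -17.5.
Then Σ (x_i + x_{i+1})·c_i = 190, so x̄ = 190 / (6·(-17.5)) = -38/21.

-38/21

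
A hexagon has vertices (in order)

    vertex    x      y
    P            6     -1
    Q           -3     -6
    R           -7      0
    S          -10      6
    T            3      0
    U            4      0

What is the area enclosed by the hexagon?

Apply the shoelace formula: 2A = Σ (x_i·y_{i+1} − x_{i+1}·y_i), indices taken mod 6.
Cross-terms: -39, -42, -42, -18, 0, -4  ⇒  Σ = -145
Area = |Σ|/2 = 72.5.

72.5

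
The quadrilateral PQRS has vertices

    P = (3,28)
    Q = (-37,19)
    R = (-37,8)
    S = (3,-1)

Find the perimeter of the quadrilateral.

122

|PQ| = √((-40)² + (-9)²) = √1681 = 41
|QR| = √((0)² + (-11)²) = √121 = 11
|RS| = √((40)² + (-9)²) = √1681 = 41
|SP| = √((0)² + (29)²) = √841 = 29
Perimeter = 41 + 11 + 41 + 29 = 122.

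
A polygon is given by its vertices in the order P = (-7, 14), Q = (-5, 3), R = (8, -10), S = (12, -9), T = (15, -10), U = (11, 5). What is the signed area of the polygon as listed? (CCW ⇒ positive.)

256

Σ = (49) + (26) + (48) + (15) + (185) + (189) = 512
Signed area = Σ/2 = 256 (positive ⇒ counter-clockwise traversal).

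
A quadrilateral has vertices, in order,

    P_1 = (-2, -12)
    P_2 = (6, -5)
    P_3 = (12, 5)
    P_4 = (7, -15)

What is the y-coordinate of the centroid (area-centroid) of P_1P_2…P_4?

-1278/157

Apply Gauss's area formula. First the cross-terms c_i = x_i·y_{i+1} − x_{i+1}·y_i:
  82, 90, -215, -114  ⇒  2A = -157, A = -78.5.
Then Σ (y_i + y_{i+1})·c_i = 3834, so ȳ = 3834 / (6·(-78.5)) = -1278/157.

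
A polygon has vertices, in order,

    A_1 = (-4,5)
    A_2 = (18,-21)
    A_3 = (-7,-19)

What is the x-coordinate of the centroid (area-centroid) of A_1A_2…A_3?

7/3

Apply the surveyor's formula. First the cross-terms c_i = x_i·y_{i+1} − x_{i+1}·y_i:
  -6, -489, -111  ⇒  2A = -606, A = -303.
Then Σ (x_i + x_{i+1})·c_i = -4242, so x̄ = -4242 / (6·(-303)) = 7/3.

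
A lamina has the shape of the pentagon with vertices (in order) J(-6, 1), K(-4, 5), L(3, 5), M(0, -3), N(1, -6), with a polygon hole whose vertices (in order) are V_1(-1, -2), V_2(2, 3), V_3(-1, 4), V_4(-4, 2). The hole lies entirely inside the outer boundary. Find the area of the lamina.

Outer boundary:
Apply Gauss's area formula: 2A = Σ (x_i·y_{i+1} − x_{i+1}·y_i), indices taken mod 5.
Σ = (-26) + (-35) + (-9) + (3) + (-35) = -102
Area = |Σ|/2 = 51.
Hole:
Apply the surveyor's formula: 2A = Σ (x_i·y_{i+1} − x_{i+1}·y_i), indices taken mod 4.
Cross-terms: 1, 11, 14, 10  ⇒  Σ = 36
Area = |Σ|/2 = 18.
Net area = 51 − 18 = 33.

33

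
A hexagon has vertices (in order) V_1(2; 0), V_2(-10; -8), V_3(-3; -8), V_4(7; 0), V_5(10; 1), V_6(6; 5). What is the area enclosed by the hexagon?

Apply the shoelace (surveyor's) formula: 2A = Σ (x_i·y_{i+1} − x_{i+1}·y_i), indices taken mod 6.
Cross-terms: -16, 56, 56, 7, 44, -10  ⇒  Σ = 137
Area = |Σ|/2 = 68.5.

68.5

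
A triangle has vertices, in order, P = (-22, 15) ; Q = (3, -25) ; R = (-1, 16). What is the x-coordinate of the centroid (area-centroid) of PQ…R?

-20/3

Apply Gauss's area formula. First the cross-terms c_i = x_i·y_{i+1} − x_{i+1}·y_i:
  505, 23, 337  ⇒  2A = 865, A = 432.5.
Then Σ (x_i + x_{i+1})·c_i = -17300, so x̄ = -17300 / (6·432.5) = -20/3.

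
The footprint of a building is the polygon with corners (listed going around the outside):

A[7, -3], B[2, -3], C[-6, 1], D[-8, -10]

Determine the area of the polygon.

Apply Gauss's area formula: 2A = Σ (x_i·y_{i+1} − x_{i+1}·y_i), indices taken mod 4.
Cross-terms: -15, -16, 68, 94  ⇒  Σ = 131
Area = |Σ|/2 = 65.5.

65.5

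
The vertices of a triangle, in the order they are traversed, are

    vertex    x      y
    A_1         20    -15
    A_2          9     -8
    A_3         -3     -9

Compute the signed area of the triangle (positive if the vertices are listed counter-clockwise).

47.5

Apply the shoelace formula: 2A = Σ (x_i·y_{i+1} − x_{i+1}·y_i), indices taken mod 3.
Cross-terms: -25, -105, 225  ⇒  Σ = 95
Signed area = Σ/2 = 47.5 (positive ⇒ counter-clockwise traversal).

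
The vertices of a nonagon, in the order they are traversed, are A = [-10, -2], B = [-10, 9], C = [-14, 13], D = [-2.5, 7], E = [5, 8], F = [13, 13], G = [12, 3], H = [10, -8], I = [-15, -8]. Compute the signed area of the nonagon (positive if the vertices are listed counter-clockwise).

A→B: (-10)(9) − (-10)(-2) = -110
B→C: (-10)(13) − (-14)(9) = -4
C→D: (-14)(7) − (-2.5)(13) = -65.5
D→E: (-2.5)(8) − (5)(7) = -55
E→F: (5)(13) − (13)(8) = -39
F→G: (13)(3) − (12)(13) = -117
G→H: (12)(-8) − (10)(3) = -126
H→I: (10)(-8) − (-15)(-8) = -200
I→A: (-15)(-2) − (-10)(-8) = -50
Σ = -766.5
Signed area = Σ/2 = -383.25 (negative ⇒ clockwise traversal).

-383.25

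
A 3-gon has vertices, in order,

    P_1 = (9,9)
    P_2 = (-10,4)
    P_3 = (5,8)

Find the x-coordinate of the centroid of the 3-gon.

4/3

Apply the shoelace formula. First the cross-terms c_i = x_i·y_{i+1} − x_{i+1}·y_i:
  126, -100, -27  ⇒  2A = -1, A = -0.5.
Then Σ (x_i + x_{i+1})·c_i = -4, so x̄ = -4 / (6·(-0.5)) = 4/3.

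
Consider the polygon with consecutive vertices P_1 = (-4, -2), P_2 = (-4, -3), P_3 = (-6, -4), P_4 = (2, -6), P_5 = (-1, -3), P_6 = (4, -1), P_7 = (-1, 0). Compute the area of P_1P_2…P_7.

Σ = (4) + (-2) + (44) + (-12) + (13) + (-1) + (2) = 48
Area = |Σ|/2 = 24.

24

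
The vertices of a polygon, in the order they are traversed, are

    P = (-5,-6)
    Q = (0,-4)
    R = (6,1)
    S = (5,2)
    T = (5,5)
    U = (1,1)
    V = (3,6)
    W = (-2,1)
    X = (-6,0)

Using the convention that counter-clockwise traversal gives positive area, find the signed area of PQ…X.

63

Apply the surveyor's formula: 2A = Σ (x_i·y_{i+1} − x_{i+1}·y_i), indices taken mod 9.
Σ = (20) + (24) + (7) + (15) + (0) + (3) + (15) + (6) + (36) = 126
Signed area = Σ/2 = 63 (positive ⇒ counter-clockwise traversal).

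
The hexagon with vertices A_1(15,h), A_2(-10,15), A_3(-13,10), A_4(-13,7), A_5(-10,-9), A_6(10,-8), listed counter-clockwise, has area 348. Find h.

-7

The doubled signed area Σ (x_i y_{i+1} − x_{i+1} y_i) is linear in h.
With h=0 it equals 836; the coefficient of h is 20 (from the two edges through A_1).
So 20·h + 836 = 2·348 = 696 ⇒ h = -7.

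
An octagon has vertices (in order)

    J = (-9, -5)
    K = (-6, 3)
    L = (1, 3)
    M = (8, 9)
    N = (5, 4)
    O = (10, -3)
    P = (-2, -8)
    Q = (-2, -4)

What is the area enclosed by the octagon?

140.5

Cross-terms: -57, -21, -15, -13, -55, -86, -8, -26  ⇒  Σ = -281
Area = |Σ|/2 = 140.5.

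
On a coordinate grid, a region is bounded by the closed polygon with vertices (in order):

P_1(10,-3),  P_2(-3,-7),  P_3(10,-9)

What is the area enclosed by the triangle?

Apply Gauss's area formula: 2A = Σ (x_i·y_{i+1} − x_{i+1}·y_i), indices taken mod 3.
Cross-terms: -79, 97, 60  ⇒  Σ = 78
Area = |Σ|/2 = 39.

39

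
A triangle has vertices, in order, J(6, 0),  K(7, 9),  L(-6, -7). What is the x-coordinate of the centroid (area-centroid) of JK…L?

Apply Gauss's area formula. First the cross-terms c_i = x_i·y_{i+1} − x_{i+1}·y_i:
  54, 5, 42  ⇒  2A = 101, A = 50.5.
Then Σ (x_i + x_{i+1})·c_i = 707, so x̄ = 707 / (6·50.5) = 7/3.

7/3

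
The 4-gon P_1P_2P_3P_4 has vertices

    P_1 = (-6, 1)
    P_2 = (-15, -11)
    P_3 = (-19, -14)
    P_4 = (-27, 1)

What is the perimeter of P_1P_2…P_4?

58

|P_1P_2| = √((-9)² + (-12)²) = √225 = 15
|P_2P_3| = √((-4)² + (-3)²) = √25 = 5
|P_3P_4| = √((-8)² + (15)²) = √289 = 17
|P_4P_1| = √((21)² + (0)²) = √441 = 21
Perimeter = 15 + 5 + 17 + 21 = 58.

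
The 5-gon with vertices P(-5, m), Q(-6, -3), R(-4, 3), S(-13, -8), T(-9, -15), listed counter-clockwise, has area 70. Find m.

The doubled signed area Σ (x_i y_{i+1} − x_{i+1} y_i) is linear in m.
With m=0 it equals 104; the coefficient of m is -3 (from the two edges through P).
So -3·m + 104 = 2·70 = 140 ⇒ m = -12.

-12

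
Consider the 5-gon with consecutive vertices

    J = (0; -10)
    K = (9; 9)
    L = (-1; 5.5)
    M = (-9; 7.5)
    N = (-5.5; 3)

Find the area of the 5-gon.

Σ = (90) + (58.5) + (42) + (14.25) + (55) = 259.75
Area = |Σ|/2 = 129.875.

129.875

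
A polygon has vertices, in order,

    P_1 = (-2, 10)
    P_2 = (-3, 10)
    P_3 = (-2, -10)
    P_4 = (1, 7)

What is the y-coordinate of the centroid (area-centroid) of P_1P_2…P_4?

Apply the shoelace (surveyor's) formula. First the cross-terms c_i = x_i·y_{i+1} − x_{i+1}·y_i:
  10, 50, -4, 24  ⇒  2A = 80, A = 40.
Then Σ (y_i + y_{i+1})·c_i = 620, so ȳ = 620 / (6·40) = 31/12.

31/12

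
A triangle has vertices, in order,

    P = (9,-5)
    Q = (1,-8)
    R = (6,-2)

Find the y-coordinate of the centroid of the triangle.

Apply the surveyor's formula. First the cross-terms c_i = x_i·y_{i+1} − x_{i+1}·y_i:
  -67, 46, -12  ⇒  2A = -33, A = -16.5.
Then Σ (y_i + y_{i+1})·c_i = 495, so ȳ = 495 / (6·(-16.5)) = -5.

-5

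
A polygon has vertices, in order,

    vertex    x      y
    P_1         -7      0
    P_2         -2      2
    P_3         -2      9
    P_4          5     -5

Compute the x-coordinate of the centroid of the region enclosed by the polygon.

Apply the shoelace (surveyor's) formula. First the cross-terms c_i = x_i·y_{i+1} − x_{i+1}·y_i:
  -14, -14, -35, -35  ⇒  2A = -98, A = -49.
Then Σ (x_i + x_{i+1})·c_i = 147, so x̄ = 147 / (6·(-49)) = -0.5.

-0.5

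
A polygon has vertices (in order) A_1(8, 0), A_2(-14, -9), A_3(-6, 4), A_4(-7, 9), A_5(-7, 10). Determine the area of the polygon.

Apply Gauss's area formula: 2A = Σ (x_i·y_{i+1} − x_{i+1}·y_i), indices taken mod 5.
Σ = (-72) + (-110) + (-26) + (-7) + (-80) = -295
Area = |Σ|/2 = 147.5.

147.5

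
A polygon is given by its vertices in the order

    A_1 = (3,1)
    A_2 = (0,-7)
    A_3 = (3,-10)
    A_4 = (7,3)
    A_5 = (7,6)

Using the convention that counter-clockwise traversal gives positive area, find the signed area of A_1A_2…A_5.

Apply the shoelace (surveyor's) formula: 2A = Σ (x_i·y_{i+1} − x_{i+1}·y_i), indices taken mod 5.
Cross-terms: -21, 21, 79, 21, -11  ⇒  Σ = 89
Signed area = Σ/2 = 44.5 (positive ⇒ counter-clockwise traversal).

44.5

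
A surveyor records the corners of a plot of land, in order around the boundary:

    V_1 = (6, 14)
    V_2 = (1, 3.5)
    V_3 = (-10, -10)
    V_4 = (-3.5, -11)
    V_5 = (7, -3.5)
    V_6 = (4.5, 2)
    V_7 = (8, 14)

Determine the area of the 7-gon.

Cross-terms: 7, 25, 75, 89.25, 29.75, 47, 28  ⇒  Σ = 301
Area = |Σ|/2 = 150.5.

150.5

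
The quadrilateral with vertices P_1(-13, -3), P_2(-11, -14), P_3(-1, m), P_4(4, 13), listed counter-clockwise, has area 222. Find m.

The doubled signed area Σ (x_i y_{i+1} − x_{i+1} y_i) is linear in m.
With m=0 it equals 279; the coefficient of m is -15 (from the two edges through P_3).
So -15·m + 279 = 2·222 = 444 ⇒ m = -11.

-11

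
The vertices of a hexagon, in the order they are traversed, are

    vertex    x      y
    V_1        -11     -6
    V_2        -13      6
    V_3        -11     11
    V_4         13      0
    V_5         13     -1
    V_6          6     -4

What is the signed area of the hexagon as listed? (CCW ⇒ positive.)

Σ = (-144) + (-77) + (-143) + (-13) + (-46) + (-80) = -503
Signed area = Σ/2 = -251.5 (negative ⇒ clockwise traversal).

-251.5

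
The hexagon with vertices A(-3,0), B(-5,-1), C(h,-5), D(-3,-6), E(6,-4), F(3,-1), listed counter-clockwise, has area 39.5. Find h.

-3

The doubled signed area Σ (x_i y_{i+1} − x_{i+1} y_i) is linear in h.
With h=0 it equals 64; the coefficient of h is -5 (from the two edges through C).
So -5·h + 64 = 2·39.5 = 79 ⇒ h = -3.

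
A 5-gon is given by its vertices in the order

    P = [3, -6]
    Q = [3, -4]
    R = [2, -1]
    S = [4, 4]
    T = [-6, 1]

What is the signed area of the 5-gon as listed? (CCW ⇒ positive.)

42

P→Q: (3)(-4) − (3)(-6) = 6
Q→R: (3)(-1) − (2)(-4) = 5
R→S: (2)(4) − (4)(-1) = 12
S→T: (4)(1) − (-6)(4) = 28
T→P: (-6)(-6) − (3)(1) = 33
Σ = 84
Signed area = Σ/2 = 42 (positive ⇒ counter-clockwise traversal).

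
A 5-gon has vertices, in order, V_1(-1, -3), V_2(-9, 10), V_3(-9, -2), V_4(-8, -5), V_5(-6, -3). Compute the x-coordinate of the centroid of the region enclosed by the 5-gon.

Apply the surveyor's formula. First the cross-terms c_i = x_i·y_{i+1} − x_{i+1}·y_i:
  -37, 108, 29, -6, 15  ⇒  2A = 109, A = 54.5.
Then Σ (x_i + x_{i+1})·c_i = -2088, so x̄ = -2088 / (6·54.5) = -696/109.

-696/109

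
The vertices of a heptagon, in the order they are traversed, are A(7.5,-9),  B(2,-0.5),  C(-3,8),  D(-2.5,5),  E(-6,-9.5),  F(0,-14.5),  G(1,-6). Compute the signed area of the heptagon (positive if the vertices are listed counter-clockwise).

Apply the surveyor's formula: 2A = Σ (x_i·y_{i+1} − x_{i+1}·y_i), indices taken mod 7.
A→B: (7.5)(-0.5) − (2)(-9) = 14.25
B→C: (2)(8) − (-3)(-0.5) = 14.5
C→D: (-3)(5) − (-2.5)(8) = 5
D→E: (-2.5)(-9.5) − (-6)(5) = 53.75
E→F: (-6)(-14.5) − (0)(-9.5) = 87
F→G: (0)(-6) − (1)(-14.5) = 14.5
G→A: (1)(-9) − (7.5)(-6) = 36
Σ = 225
Signed area = Σ/2 = 112.5 (positive ⇒ counter-clockwise traversal).

112.5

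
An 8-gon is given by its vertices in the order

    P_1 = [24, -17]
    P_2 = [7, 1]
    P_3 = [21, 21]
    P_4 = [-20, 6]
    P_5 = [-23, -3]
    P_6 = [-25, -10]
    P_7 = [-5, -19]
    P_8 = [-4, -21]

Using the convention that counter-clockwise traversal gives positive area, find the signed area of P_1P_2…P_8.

1097

Apply Gauss's area formula: 2A = Σ (x_i·y_{i+1} − x_{i+1}·y_i), indices taken mod 8.
P_1→P_2: (24)(1) − (7)(-17) = 143
P_2→P_3: (7)(21) − (21)(1) = 126
P_3→P_4: (21)(6) − (-20)(21) = 546
P_4→P_5: (-20)(-3) − (-23)(6) = 198
P_5→P_6: (-23)(-10) − (-25)(-3) = 155
P_6→P_7: (-25)(-19) − (-5)(-10) = 425
P_7→P_8: (-5)(-21) − (-4)(-19) = 29
P_8→P_1: (-4)(-17) − (24)(-21) = 572
Σ = 2194
Signed area = Σ/2 = 1097 (positive ⇒ counter-clockwise traversal).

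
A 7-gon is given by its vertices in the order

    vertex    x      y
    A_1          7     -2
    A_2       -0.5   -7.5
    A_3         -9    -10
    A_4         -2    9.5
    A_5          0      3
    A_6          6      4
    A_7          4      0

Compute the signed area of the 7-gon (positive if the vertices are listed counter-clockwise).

Cross-terms: -53.5, -62.5, -105.5, -6, -18, -16, -8  ⇒  Σ = -269.5
Signed area = Σ/2 = -134.75 (negative ⇒ clockwise traversal).

-134.75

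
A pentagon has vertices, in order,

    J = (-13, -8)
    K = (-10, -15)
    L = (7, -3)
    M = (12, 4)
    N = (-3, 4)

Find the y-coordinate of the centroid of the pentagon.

-967/270

Apply the surveyor's formula. First the cross-terms c_i = x_i·y_{i+1} − x_{i+1}·y_i:
  115, 135, 64, 60, 76  ⇒  2A = 450, A = 225.
Then Σ (y_i + y_{i+1})·c_i = -4835, so ȳ = -4835 / (6·225) = -967/270.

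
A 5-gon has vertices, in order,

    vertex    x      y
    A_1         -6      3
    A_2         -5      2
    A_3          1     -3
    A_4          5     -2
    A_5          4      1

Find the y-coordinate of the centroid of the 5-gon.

-1/45

Apply the surveyor's formula. First the cross-terms c_i = x_i·y_{i+1} − x_{i+1}·y_i:
  3, 13, 13, 13, 18  ⇒  2A = 60, A = 30.
Then Σ (y_i + y_{i+1})·c_i = -4, so ȳ = -4 / (6·30) = -1/45.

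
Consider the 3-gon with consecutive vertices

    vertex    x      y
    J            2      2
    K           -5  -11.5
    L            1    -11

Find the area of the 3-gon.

38.75

Σ = (-13) + (66.5) + (24) = 77.5
Area = |Σ|/2 = 38.75.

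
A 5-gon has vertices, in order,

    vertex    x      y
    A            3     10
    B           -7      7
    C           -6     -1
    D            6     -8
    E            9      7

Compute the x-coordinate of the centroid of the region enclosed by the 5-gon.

53/39

Apply the shoelace formula. First the cross-terms c_i = x_i·y_{i+1} − x_{i+1}·y_i:
  91, 49, 54, 114, 69  ⇒  2A = 377, A = 188.5.
Then Σ (x_i + x_{i+1})·c_i = 1537, so x̄ = 1537 / (6·188.5) = 53/39.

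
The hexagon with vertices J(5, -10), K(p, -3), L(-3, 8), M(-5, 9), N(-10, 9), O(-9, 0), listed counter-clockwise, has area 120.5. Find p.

2

Write out the shoelace sum; only the two edges meeting at K involve p:
2·Area = [(5·(-3) − p·(-10)) + (p·8 − (-3)·(-3))] + 229
       = 18·p + 205 = 241
⇒ p = 2.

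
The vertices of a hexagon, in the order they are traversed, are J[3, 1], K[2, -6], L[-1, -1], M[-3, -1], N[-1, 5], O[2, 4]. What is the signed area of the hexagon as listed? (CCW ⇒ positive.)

Σ = (-20) + (-8) + (-2) + (-16) + (-14) + (-10) = -70
Signed area = Σ/2 = -35 (negative ⇒ clockwise traversal).

-35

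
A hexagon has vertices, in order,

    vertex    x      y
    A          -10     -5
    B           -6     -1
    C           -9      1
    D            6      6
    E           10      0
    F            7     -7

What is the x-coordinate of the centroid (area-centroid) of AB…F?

37/33

Apply the surveyor's formula. First the cross-terms c_i = x_i·y_{i+1} − x_{i+1}·y_i:
  -20, -15, -60, -60, -70, -105  ⇒  2A = -330, A = -165.
Then Σ (x_i + x_{i+1})·c_i = -1110, so x̄ = -1110 / (6·(-165)) = 37/33.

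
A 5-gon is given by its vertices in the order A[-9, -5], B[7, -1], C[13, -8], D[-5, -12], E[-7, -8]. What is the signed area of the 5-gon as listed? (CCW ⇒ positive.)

-138

Apply Gauss's area formula: 2A = Σ (x_i·y_{i+1} − x_{i+1}·y_i), indices taken mod 5.
Σ = (44) + (-43) + (-196) + (-44) + (-37) = -276
Signed area = Σ/2 = -138 (negative ⇒ clockwise traversal).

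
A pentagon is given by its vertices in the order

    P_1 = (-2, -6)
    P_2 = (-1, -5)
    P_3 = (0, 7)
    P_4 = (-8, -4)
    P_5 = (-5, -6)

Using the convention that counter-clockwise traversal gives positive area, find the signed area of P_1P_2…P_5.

49.5

Cross-terms: 4, -7, 56, 28, 18  ⇒  Σ = 99
Signed area = Σ/2 = 49.5 (positive ⇒ counter-clockwise traversal).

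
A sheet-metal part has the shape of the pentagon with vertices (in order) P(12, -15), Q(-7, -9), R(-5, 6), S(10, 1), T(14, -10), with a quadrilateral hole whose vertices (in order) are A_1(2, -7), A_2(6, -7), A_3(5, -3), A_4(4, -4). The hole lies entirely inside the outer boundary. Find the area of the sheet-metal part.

Outer boundary:
Cross-terms: -213, -87, -65, -114, -90  ⇒  Σ = -569
Area = |Σ|/2 = 284.5.
Hole:
Σ = (28) + (17) + (-8) + (-20) = 17
Area = |Σ|/2 = 8.5.
Net area = 284.5 − 8.5 = 276.

276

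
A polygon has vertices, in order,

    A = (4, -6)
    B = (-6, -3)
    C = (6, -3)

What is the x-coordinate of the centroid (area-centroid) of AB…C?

4/3

Apply Gauss's area formula. First the cross-terms c_i = x_i·y_{i+1} − x_{i+1}·y_i:
  -48, 36, -24  ⇒  2A = -36, A = -18.
Then Σ (x_i + x_{i+1})·c_i = -144, so x̄ = -144 / (6·(-18)) = 4/3.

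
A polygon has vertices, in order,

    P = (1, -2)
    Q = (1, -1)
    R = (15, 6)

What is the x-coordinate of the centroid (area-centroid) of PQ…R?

Apply the shoelace formula. First the cross-terms c_i = x_i·y_{i+1} − x_{i+1}·y_i:
  1, 21, -36  ⇒  2A = -14, A = -7.
Then Σ (x_i + x_{i+1})·c_i = -238, so x̄ = -238 / (6·(-7)) = 17/3.

17/3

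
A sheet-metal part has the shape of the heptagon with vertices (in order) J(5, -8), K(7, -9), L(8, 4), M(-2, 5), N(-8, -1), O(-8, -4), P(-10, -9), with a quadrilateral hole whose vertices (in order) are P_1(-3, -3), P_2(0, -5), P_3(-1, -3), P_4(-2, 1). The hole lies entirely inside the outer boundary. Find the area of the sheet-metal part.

Outer boundary:
Apply the shoelace formula: 2A = Σ (x_i·y_{i+1} − x_{i+1}·y_i), indices taken mod 7.
Σ = (11) + (100) + (48) + (42) + (24) + (32) + (125) = 382
Area = |Σ|/2 = 191.
Hole:
Apply the shoelace (surveyor's) formula: 2A = Σ (x_i·y_{i+1} − x_{i+1}·y_i), indices taken mod 4.
Cross-terms: 15, -5, -7, 9  ⇒  Σ = 12
Area = |Σ|/2 = 6.
Net area = 191 − 6 = 185.

185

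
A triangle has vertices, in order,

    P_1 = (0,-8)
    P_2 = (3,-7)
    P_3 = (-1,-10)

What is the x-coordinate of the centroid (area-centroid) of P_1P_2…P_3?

2/3

Apply the shoelace (surveyor's) formula. First the cross-terms c_i = x_i·y_{i+1} − x_{i+1}·y_i:
  24, -37, 8  ⇒  2A = -5, A = -2.5.
Then Σ (x_i + x_{i+1})·c_i = -10, so x̄ = -10 / (6·(-2.5)) = 2/3.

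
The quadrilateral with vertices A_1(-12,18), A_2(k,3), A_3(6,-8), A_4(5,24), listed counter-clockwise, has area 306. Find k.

Write out the shoelace sum; only the two edges meeting at A_2 involve k:
2·Area = [((-12)·3 − k·18) + (k·(-8) − 6·3)] + 562
       = -26·k + 508 = 612
⇒ k = -4.

-4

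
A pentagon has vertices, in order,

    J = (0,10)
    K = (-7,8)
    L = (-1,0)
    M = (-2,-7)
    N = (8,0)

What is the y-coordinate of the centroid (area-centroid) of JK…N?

33/13

Apply the surveyor's formula. First the cross-terms c_i = x_i·y_{i+1} − x_{i+1}·y_i:
  70, 8, 7, 56, 80  ⇒  2A = 221, A = 110.5.
Then Σ (y_i + y_{i+1})·c_i = 1683, so ȳ = 1683 / (6·110.5) = 33/13.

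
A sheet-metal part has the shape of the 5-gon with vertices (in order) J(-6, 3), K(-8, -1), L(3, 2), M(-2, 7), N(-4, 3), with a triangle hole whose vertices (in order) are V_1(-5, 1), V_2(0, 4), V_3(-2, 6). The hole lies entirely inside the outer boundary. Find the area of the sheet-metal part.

27

Outer boundary:
Apply the surveyor's formula: 2A = Σ (x_i·y_{i+1} − x_{i+1}·y_i), indices taken mod 5.
Σ = (30) + (-13) + (25) + (22) + (6) = 70
Area = |Σ|/2 = 35.
Hole:
Σ = (-20) + (8) + (28) = 16
Area = |Σ|/2 = 8.
Net area = 35 − 8 = 27.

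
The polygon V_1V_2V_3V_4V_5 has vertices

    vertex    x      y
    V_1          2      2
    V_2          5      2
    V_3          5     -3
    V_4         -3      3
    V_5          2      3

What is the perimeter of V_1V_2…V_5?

|V_1V_2| = √((3)² + (0)²) = √9 = 3
|V_2V_3| = √((0)² + (-5)²) = √25 = 5
|V_3V_4| = √((-8)² + (6)²) = √100 = 10
|V_4V_5| = √((5)² + (0)²) = √25 = 5
|V_5V_1| = √((0)² + (-1)²) = √1 = 1
Perimeter = 3 + 5 + 10 + 5 + 1 = 24.

24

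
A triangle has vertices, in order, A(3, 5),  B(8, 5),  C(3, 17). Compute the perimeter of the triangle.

30

|AB| = √((5)² + (0)²) = √25 = 5
|BC| = √((-5)² + (12)²) = √169 = 13
|CA| = √((0)² + (-12)²) = √144 = 12
Perimeter = 5 + 13 + 12 = 30.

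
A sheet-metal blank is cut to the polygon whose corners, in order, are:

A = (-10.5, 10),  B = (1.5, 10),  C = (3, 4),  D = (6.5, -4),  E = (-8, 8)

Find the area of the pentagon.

79

Σ = (-120) + (-24) + (-38) + (20) + (4) = -158
Area = |Σ|/2 = 79.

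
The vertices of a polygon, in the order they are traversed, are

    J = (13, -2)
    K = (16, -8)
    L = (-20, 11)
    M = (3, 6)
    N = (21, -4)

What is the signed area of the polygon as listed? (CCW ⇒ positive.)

Apply Gauss's area formula: 2A = Σ (x_i·y_{i+1} − x_{i+1}·y_i), indices taken mod 5.
Σ = (-72) + (16) + (-153) + (-138) + (10) = -337
Signed area = Σ/2 = -168.5 (negative ⇒ clockwise traversal).

-168.5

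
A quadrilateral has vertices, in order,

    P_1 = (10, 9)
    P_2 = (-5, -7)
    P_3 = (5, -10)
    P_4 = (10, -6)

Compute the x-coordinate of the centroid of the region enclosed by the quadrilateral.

Apply the surveyor's formula. First the cross-terms c_i = x_i·y_{i+1} − x_{i+1}·y_i:
  -25, 85, 70, 150  ⇒  2A = 280, A = 140.
Then Σ (x_i + x_{i+1})·c_i = 3925, so x̄ = 3925 / (6·140) = 785/168.

785/168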